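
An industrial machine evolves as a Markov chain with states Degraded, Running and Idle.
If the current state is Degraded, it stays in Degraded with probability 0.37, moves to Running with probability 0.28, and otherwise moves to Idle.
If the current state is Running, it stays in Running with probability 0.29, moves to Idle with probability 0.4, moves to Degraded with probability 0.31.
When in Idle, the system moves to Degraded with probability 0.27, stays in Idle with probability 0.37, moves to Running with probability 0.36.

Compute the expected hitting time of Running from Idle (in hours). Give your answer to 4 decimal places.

Let t(s) be the expected number of hours to first reach Running from state s, with t(Running) = 0. Conditioning on the first hour:
t(Degraded) = 1 + 0.37·t(Degraded) + 0.35·t(Idle)
t(Idle) = 1 + 0.27·t(Degraded) + 0.37·t(Idle)
Solving: t(Degraded) = 3.2407, t(Idle) = 2.9762.
Expected hours from Idle to Running: 2.9762.

2.9762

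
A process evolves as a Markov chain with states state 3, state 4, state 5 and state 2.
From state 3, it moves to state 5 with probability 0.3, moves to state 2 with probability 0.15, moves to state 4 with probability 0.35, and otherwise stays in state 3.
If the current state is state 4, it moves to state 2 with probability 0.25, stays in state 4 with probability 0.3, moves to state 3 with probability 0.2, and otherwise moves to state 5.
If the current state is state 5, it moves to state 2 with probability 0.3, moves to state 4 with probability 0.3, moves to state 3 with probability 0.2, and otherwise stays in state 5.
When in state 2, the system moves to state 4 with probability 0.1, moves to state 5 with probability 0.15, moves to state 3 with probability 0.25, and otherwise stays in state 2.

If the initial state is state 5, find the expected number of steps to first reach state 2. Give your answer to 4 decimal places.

3.9293

Let t(s) be the expected number of steps to first reach state 2 from state s, with t(state 2) = 0. Conditioning on the first step:
t(state 3) = 1 + 0.2·t(state 3) + 0.35·t(state 4) + 0.3·t(state 5)
t(state 4) = 1 + 0.2·t(state 3) + 0.3·t(state 4) + 0.25·t(state 5)
t(state 5) = 1 + 0.2·t(state 3) + 0.3·t(state 4) + 0.2·t(state 5)
Solving: t(state 3) = 4.5285, t(state 4) = 4.1257, t(state 5) = 3.9293.
Expected steps from state 5 to state 2: 3.9293.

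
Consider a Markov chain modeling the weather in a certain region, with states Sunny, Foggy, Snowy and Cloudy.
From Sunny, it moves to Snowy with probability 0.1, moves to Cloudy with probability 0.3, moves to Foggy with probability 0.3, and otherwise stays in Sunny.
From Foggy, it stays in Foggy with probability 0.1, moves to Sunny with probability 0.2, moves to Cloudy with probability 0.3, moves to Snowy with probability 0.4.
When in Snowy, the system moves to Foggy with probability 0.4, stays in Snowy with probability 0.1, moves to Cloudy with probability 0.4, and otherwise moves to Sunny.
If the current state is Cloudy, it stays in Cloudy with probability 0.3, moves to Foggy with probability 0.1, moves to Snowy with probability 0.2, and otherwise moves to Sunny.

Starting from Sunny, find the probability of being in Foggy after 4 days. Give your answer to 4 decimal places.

Propagate the distribution vector 4 days from Sunny.
After 0 days: (1.0000, 0.0000, 0.0000, 0.0000)
After 1 day: (0.3000, 0.3000, 0.1000, 0.3000)
After 2 days: (0.2800, 0.1900, 0.2200, 0.3100)
After 3 days: (0.2680, 0.2220, 0.1880, 0.3220)
After 4 days: (0.2724, 0.2100, 0.1988, 0.3188)
P(in Foggy after 4 days) = 0.2100

0.2100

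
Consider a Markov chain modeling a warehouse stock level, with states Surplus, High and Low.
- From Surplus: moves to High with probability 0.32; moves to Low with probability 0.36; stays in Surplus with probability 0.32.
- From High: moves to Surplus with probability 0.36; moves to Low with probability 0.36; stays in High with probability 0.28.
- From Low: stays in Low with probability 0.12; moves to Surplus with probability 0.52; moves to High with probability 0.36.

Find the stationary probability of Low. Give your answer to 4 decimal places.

0.2903

Let the stationary distribution be π with π = πP and π_1 + π_2 + π_3 = 1.
π_1 = 0.32·π_1 + 0.36·π_2 + 0.52·π_3
π_2 = 0.32·π_1 + 0.28·π_2 + 0.36·π_3
Solving with the normalization constraint gives π = (0.3908, 0.3189, 0.2903).
So the stationary probability of Low is 0.2903.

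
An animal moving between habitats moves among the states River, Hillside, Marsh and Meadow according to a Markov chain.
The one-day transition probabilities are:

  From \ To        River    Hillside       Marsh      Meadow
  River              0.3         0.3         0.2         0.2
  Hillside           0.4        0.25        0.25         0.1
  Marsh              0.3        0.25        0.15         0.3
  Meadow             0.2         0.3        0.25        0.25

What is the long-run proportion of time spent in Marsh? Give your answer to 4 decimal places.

Let the stationary distribution be π with π = πP and π_1 + π_2 + π_3 + π_4 = 1.
π_1 = 0.3·π_1 + 0.4·π_2 + 0.3·π_3 + 0.2·π_4
π_2 = 0.3·π_1 + 0.25·π_2 + 0.25·π_3 + 0.3·π_4
π_3 = 0.2·π_1 + 0.25·π_2 + 0.15·π_3 + 0.25·π_4
Solving with the normalization constraint gives π = (0.3072, 0.2756, 0.2133, 0.2040).
So the stationary probability of Marsh is 0.2133.

0.2133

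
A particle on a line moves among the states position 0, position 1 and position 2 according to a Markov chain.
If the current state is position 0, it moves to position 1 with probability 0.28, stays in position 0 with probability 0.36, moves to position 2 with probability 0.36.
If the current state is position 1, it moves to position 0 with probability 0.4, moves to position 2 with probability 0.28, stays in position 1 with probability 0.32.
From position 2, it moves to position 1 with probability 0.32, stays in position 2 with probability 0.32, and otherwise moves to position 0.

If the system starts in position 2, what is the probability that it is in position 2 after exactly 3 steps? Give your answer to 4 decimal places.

Propagate the distribution vector 3 steps from position 2.
After 0 steps: (0.0000, 0.0000, 1.0000)
After 1 step: (0.3600, 0.3200, 0.3200)
After 2 steps: (0.3728, 0.3056, 0.3216)
After 3 steps: (0.3722, 0.3051, 0.3227)
P(in position 2 after 3 steps) = 0.3227

0.3227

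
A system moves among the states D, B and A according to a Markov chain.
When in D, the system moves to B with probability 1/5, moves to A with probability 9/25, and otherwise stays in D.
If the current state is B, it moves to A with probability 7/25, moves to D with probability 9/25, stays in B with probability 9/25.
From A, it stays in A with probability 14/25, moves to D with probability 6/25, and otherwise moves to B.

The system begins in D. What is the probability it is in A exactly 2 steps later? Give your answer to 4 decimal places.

0.4160

Sum over the intermediate state after 1 step:
P = P(D→D)·P(D→A) + P(D→B)·P(B→A) + P(D→A)·P(A→A)
  = 0.44×0.36 + 0.2×0.28 + 0.36×0.56
  = 0.1584 + 0.0560 + 0.2016 = 0.4160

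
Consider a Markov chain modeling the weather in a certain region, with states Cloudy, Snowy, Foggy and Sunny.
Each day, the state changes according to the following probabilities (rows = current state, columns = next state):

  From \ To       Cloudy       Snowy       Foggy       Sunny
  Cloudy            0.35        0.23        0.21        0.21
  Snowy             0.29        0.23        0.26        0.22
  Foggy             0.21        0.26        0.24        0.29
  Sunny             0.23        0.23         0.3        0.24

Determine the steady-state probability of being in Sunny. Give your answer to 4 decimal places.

Let the stationary distribution be π with π = πP and π_1 + π_2 + π_3 + π_4 = 1.
π_1 = 0.35·π_1 + 0.29·π_2 + 0.21·π_3 + 0.23·π_4
π_2 = 0.23·π_1 + 0.23·π_2 + 0.26·π_3 + 0.23·π_4
π_3 = 0.21·π_1 + 0.26·π_2 + 0.24·π_3 + 0.3·π_4
Solving with the normalization constraint gives π = (0.2719, 0.2375, 0.2510, 0.2396).
So the stationary probability of Sunny is 0.2396.

0.2396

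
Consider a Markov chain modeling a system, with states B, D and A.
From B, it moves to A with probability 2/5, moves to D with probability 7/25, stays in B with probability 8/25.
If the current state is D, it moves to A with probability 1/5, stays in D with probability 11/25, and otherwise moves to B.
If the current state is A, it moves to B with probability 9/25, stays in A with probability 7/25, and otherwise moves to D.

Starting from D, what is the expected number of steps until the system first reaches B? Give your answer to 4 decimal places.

2.7778

Let t(s) be the expected number of steps to first reach B from state s, with t(B) = 0. Conditioning on the first step:
t(D) = 1 + 0.44·t(D) + 0.2·t(A)
t(A) = 1 + 0.36·t(D) + 0.28·t(A)
Solving: t(D) = 2.7778, t(A) = 2.7778.
Expected steps from D to B: 2.7778.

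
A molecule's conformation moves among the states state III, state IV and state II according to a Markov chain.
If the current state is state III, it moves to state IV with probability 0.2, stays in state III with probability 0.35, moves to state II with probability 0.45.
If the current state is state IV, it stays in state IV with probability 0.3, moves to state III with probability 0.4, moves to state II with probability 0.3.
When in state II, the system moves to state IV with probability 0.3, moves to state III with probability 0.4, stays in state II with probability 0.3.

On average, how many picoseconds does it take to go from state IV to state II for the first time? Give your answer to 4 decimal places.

2.8000

Let t(s) be the expected number of picoseconds to first reach state II from state s, with t(state II) = 0. Conditioning on the first picosecond:
t(state III) = 1 + 0.35·t(state III) + 0.2·t(state IV)
t(state IV) = 1 + 0.4·t(state III) + 0.3·t(state IV)
Solving: t(state III) = 2.4000, t(state IV) = 2.8000.
Expected picoseconds from state IV to state II: 2.8000.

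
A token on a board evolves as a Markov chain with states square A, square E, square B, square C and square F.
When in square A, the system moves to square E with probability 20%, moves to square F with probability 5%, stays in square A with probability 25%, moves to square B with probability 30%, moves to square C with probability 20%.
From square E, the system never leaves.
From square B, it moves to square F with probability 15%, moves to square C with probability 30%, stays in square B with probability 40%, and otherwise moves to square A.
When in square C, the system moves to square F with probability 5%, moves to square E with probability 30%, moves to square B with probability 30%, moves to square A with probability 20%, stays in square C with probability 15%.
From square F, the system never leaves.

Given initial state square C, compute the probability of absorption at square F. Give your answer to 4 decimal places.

Let h(s) be the probability of absorption at square F starting from transient state s. Then h(square F) = 1 and h(square E) = 0. By first-step analysis:
h(square A) = 0.25·h(square A) + 0.2·0 + 0.3·h(square B) + 0.2·h(square C) + 0.05·1
h(square B) = 0.15·h(square A) + 0.4·h(square B) + 0.3·h(square C) + 0.15·1
h(square C) = 0.2·h(square A) + 0.3·0 + 0.3·h(square B) + 0.15·h(square C) + 0.05·1
Solving: h(square A) = 0.3488, h(square B) = 0.4950, h(square C) = 0.3156.
Starting from square C, the probability is 0.3156.

0.3156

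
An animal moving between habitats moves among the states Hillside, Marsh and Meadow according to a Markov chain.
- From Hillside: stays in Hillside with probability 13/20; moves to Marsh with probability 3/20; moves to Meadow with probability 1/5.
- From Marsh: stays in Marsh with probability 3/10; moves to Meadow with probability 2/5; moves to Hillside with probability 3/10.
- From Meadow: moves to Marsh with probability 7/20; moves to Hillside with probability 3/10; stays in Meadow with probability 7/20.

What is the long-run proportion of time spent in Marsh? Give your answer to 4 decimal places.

Let the stationary distribution be π with π = πP and π_1 + π_2 + π_3 = 1.
π_1 = 0.65·π_1 + 0.3·π_2 + 0.3·π_3
π_2 = 0.15·π_1 + 0.3·π_2 + 0.35·π_3
Solving with the normalization constraint gives π = (0.4615, 0.2454, 0.2930).
So the stationary probability of Marsh is 0.2454.

0.2454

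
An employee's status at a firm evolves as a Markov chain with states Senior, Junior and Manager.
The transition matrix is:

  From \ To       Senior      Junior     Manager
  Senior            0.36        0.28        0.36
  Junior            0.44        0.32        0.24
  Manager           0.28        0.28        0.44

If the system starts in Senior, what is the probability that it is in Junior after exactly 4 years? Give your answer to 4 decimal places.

Propagate the distribution vector 4 years from Senior.
After 0 years: (1.0000, 0.0000, 0.0000)
After 1 year: (0.3600, 0.2800, 0.3600)
After 2 years: (0.3536, 0.2912, 0.3552)
After 3 years: (0.3549, 0.2916, 0.3535)
After 4 years: (0.3551, 0.2917, 0.3533)
P(in Junior after 4 years) = 0.2917

0.2917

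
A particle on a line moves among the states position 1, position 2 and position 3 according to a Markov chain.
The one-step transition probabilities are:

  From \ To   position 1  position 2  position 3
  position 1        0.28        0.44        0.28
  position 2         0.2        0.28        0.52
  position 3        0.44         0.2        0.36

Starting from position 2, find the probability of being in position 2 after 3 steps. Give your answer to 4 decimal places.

Propagate the distribution vector 3 steps from position 2.
After 0 steps: (0.0000, 1.0000, 0.0000)
After 1 step: (0.2000, 0.2800, 0.5200)
After 2 steps: (0.3408, 0.2704, 0.3888)
After 3 steps: (0.3206, 0.3034, 0.3760)
P(in position 2 after 3 steps) = 0.3034

0.3034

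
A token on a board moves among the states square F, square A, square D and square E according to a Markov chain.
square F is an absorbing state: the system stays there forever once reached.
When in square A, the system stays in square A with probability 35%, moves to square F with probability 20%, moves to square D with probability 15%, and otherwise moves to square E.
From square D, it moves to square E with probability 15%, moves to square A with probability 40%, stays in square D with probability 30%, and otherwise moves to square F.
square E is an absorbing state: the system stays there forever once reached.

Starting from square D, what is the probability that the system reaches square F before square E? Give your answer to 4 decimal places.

0.4494

Let h(s) be the probability of absorption at square F starting from transient state s. Then h(square F) = 1 and h(square E) = 0. By first-step analysis:
h(square A) = 0.2·1 + 0.35·h(square A) + 0.15·h(square D) + 0.3·0
h(square D) = 0.15·1 + 0.4·h(square A) + 0.3·h(square D) + 0.15·0
Solving: h(square A) = 0.4114, h(square D) = 0.4494.
Starting from square D, the probability is 0.4494.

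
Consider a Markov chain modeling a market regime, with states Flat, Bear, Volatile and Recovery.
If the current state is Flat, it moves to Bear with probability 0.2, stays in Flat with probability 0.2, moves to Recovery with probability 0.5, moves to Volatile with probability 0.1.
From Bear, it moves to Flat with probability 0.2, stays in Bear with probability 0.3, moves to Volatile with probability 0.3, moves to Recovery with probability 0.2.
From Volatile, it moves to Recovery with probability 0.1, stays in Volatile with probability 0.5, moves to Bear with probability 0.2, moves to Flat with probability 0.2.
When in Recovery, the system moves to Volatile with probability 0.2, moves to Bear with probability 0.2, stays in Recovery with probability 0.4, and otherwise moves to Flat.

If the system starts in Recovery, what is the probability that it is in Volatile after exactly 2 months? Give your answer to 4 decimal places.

Propagate the distribution vector 2 months from Recovery.
After 0 months: (0.0000, 0.0000, 0.0000, 1.0000)
After 1 month: (0.2000, 0.2000, 0.2000, 0.4000)
After 2 months: (0.2000, 0.2200, 0.2600, 0.3200)
P(in Volatile after 2 months) = 0.2600

0.2600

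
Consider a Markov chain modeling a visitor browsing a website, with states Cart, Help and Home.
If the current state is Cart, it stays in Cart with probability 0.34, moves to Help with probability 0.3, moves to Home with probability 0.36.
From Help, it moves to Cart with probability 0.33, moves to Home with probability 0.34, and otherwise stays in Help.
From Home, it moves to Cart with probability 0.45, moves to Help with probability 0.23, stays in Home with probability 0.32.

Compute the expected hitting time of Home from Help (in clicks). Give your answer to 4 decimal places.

2.8846

Let t(s) be the expected number of clicks to first reach Home from state s, with t(Home) = 0. Conditioning on the first click:
t(Cart) = 1 + 0.34·t(Cart) + 0.3·t(Help)
t(Help) = 1 + 0.33·t(Cart) + 0.33·t(Help)
Solving: t(Cart) = 2.8263, t(Help) = 2.8846.
Expected clicks from Help to Home: 2.8846.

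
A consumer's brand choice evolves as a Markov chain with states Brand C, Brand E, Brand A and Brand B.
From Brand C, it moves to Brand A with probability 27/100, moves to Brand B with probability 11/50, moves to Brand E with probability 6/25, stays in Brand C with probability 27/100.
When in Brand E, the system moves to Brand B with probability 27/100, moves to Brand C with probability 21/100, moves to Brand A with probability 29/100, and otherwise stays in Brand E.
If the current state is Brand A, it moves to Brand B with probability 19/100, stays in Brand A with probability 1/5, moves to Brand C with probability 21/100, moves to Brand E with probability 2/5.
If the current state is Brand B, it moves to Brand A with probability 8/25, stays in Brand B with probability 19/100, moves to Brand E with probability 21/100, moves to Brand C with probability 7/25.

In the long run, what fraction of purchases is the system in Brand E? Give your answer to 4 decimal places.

0.2735

Let the stationary distribution be π with π = πP and π_1 + π_2 + π_3 + π_4 = 1.
π_1 = 0.27·π_1 + 0.21·π_2 + 0.21·π_3 + 0.28·π_4
π_2 = 0.24·π_1 + 0.23·π_2 + 0.4·π_3 + 0.21·π_4
π_3 = 0.27·π_1 + 0.29·π_2 + 0.2·π_3 + 0.32·π_4
Solving with the normalization constraint gives π = (0.2397, 0.2735, 0.2677, 0.2191).
So the stationary probability of Brand E is 0.2735.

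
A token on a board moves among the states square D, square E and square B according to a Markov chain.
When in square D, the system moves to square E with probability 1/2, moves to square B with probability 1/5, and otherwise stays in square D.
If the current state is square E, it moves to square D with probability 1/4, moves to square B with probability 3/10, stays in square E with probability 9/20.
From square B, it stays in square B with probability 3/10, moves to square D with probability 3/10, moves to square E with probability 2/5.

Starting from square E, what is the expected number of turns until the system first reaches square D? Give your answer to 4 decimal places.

3.7736

Let t(s) be the expected number of turns to first reach square D from state s, with t(square D) = 0. Conditioning on the first turn:
t(square E) = 1 + 0.45·t(square E) + 0.3·t(square B)
t(square B) = 1 + 0.4·t(square E) + 0.3·t(square B)
Solving: t(square E) = 3.7736, t(square B) = 3.5849.
Expected turns from square E to square D: 3.7736.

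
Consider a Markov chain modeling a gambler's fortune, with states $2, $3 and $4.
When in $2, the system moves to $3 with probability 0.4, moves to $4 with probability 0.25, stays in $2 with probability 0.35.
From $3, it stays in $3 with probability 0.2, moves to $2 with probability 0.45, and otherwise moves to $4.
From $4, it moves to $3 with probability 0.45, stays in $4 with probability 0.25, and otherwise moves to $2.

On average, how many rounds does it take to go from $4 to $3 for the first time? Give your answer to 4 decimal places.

Let t(s) be the expected number of rounds to first reach $3 from state s, with t($3) = 0. Conditioning on the first round:
t($2) = 1 + 0.35·t($2) + 0.25·t($4)
t($4) = 1 + 0.3·t($2) + 0.25·t($4)
Solving: t($2) = 2.4242, t($4) = 2.3030.
Expected rounds from $4 to $3: 2.3030.

2.3030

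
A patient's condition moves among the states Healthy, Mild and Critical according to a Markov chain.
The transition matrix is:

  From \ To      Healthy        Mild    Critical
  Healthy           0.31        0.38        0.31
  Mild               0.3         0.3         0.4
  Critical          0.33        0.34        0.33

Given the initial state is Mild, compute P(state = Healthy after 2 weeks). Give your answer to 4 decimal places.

Sum over the intermediate state after 1 week:
P = P(Mild→Healthy)·P(Healthy→Healthy) + P(Mild→Mild)·P(Mild→Healthy) + P(Mild→Critical)·P(Critical→Healthy)
  = 0.3×0.31 + 0.3×0.3 + 0.4×0.33
  = 0.0930 + 0.0900 + 0.1320 = 0.3150

0.3150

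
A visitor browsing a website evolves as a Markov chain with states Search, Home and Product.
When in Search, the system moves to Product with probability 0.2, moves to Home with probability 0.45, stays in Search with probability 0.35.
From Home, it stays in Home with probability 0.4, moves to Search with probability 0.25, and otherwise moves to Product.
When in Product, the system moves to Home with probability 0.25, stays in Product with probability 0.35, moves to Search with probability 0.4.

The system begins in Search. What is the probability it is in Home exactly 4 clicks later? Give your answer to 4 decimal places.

0.3709

Propagate the distribution vector 4 clicks from Search.
After 0 clicks: (1.0000, 0.0000, 0.0000)
After 1 click: (0.3500, 0.4500, 0.2000)
After 2 clicks: (0.3150, 0.3875, 0.2975)
After 3 clicks: (0.3261, 0.3711, 0.3028)
After 4 clicks: (0.3280, 0.3709, 0.3011)
P(in Home after 4 clicks) = 0.3709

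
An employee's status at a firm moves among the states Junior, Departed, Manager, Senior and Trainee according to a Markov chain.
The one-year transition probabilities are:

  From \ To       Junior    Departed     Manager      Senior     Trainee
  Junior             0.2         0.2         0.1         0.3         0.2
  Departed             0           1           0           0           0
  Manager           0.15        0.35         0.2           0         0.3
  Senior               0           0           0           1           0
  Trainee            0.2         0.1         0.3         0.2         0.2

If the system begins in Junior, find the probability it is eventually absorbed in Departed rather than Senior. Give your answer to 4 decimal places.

0.4672

Let h(s) be the probability of absorption at Departed starting from transient state s. Then h(Departed) = 1 and h(Senior) = 0. By first-step analysis:
h(Junior) = 0.2·h(Junior) + 0.2·1 + 0.1·h(Manager) + 0.3·0 + 0.2·h(Trainee)
h(Manager) = 0.15·h(Junior) + 0.35·1 + 0.2·h(Manager) + 0.3·h(Trainee)
h(Trainee) = 0.2·h(Junior) + 0.1·1 + 0.3·h(Manager) + 0.2·0 + 0.2·h(Trainee)
Solving: h(Junior) = 0.4672, h(Manager) = 0.7165, h(Trainee) = 0.5105.
Starting from Junior, the probability is 0.4672.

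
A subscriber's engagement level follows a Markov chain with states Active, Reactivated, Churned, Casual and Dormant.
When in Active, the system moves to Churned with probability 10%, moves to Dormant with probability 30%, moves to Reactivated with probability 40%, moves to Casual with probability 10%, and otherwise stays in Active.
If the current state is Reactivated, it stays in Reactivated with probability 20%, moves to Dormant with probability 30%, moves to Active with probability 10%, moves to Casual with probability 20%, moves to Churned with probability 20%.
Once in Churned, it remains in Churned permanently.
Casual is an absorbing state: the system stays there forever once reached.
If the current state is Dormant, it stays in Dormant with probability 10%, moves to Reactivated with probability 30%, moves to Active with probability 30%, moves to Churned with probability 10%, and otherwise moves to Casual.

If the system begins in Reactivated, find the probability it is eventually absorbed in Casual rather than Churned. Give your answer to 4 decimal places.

Let h(s) be the probability of absorption at Casual starting from transient state s. Then h(Casual) = 1 and h(Churned) = 0. By first-step analysis:
h(Active) = 0.1·h(Active) + 0.4·h(Reactivated) + 0.1·0 + 0.1·1 + 0.3·h(Dormant)
h(Reactivated) = 0.1·h(Active) + 0.2·h(Reactivated) + 0.2·0 + 0.2·1 + 0.3·h(Dormant)
h(Dormant) = 0.3·h(Active) + 0.3·h(Reactivated) + 0.1·0 + 0.2·1 + 0.1·h(Dormant)
Solving: h(Active) = 0.5435, h(Reactivated) = 0.5362, h(Dormant) = 0.5821.
Starting from Reactivated, the probability is 0.5362.

0.5362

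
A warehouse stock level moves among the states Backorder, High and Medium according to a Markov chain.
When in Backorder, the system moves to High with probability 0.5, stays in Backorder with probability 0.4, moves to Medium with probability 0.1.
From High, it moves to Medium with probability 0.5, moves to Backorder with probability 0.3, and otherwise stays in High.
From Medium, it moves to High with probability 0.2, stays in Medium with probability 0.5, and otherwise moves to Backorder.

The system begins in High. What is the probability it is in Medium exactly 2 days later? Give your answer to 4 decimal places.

Sum over the intermediate state after 1 day:
P = P(High→Backorder)·P(Backorder→Medium) + P(High→High)·P(High→Medium) + P(High→Medium)·P(Medium→Medium)
  = 0.3×0.1 + 0.2×0.5 + 0.5×0.5
  = 0.0300 + 0.1000 + 0.2500 = 0.3800

0.3800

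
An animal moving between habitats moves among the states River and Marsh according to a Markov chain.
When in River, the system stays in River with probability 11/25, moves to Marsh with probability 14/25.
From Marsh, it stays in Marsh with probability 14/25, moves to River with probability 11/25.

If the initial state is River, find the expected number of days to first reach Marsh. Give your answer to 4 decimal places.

1.7857

Let t(s) be the expected number of days to first reach Marsh from state s, with t(Marsh) = 0. Conditioning on the first day:
t(River) = 1 + 0.44·t(River)
Solving: t(River) = 1.7857.
Expected days from River to Marsh: 1.7857.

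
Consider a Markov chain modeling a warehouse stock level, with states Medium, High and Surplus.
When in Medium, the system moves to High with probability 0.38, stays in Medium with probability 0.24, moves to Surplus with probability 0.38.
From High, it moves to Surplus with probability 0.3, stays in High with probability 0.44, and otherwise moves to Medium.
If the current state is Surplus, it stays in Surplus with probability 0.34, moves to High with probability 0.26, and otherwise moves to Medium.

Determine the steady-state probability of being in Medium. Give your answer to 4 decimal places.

0.3012

Let the stationary distribution be π with π = πP and π_1 + π_2 + π_3 = 1.
π_1 = 0.24·π_1 + 0.26·π_2 + 0.4·π_3
π_2 = 0.38·π_1 + 0.44·π_2 + 0.26·π_3
Solving with the normalization constraint gives π = (0.3012, 0.3612, 0.3376).
So the stationary probability of Medium is 0.3012.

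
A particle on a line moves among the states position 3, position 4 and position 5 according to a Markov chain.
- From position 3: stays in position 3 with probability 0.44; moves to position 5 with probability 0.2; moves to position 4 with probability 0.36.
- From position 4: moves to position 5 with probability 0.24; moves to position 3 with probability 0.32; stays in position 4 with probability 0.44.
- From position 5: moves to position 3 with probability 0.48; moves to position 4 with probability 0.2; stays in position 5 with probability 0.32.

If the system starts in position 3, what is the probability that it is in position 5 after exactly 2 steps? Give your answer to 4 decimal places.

Sum over the intermediate state after 1 step:
P = P(position 3→position 3)·P(position 3→position 5) + P(position 3→position 4)·P(position 4→position 5) + P(position 3→position 5)·P(position 5→position 5)
  = 0.44×0.2 + 0.36×0.24 + 0.2×0.32
  = 0.0880 + 0.0864 + 0.0640 = 0.2384

0.2384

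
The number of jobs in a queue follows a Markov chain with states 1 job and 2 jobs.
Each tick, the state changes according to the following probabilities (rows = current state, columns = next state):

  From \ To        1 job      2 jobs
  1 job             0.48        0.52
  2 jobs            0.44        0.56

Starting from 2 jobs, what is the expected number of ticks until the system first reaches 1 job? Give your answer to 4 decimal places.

Let t(s) be the expected number of ticks to first reach 1 job from state s, with t(1 job) = 0. Conditioning on the first tick:
t(2 jobs) = 1 + 0.56·t(2 jobs)
Solving: t(2 jobs) = 2.2727.
Expected ticks from 2 jobs to 1 job: 2.2727.

2.2727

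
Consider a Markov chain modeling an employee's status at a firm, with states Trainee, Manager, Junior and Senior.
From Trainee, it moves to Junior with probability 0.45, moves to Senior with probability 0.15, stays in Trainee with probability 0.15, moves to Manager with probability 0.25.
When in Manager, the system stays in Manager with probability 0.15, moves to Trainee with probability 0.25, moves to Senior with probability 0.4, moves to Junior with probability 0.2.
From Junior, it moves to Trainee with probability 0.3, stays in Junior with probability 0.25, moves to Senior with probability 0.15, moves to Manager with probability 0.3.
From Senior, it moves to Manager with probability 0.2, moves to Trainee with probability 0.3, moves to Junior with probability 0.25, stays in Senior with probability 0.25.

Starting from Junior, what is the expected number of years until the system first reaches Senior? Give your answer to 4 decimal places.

4.7059

Let t(s) be the expected number of years to first reach Senior from state s, with t(Senior) = 0. Conditioning on the first year:
t(Trainee) = 1 + 0.15·t(Trainee) + 0.25·t(Manager) + 0.45·t(Junior)
t(Manager) = 1 + 0.25·t(Trainee) + 0.15·t(Manager) + 0.2·t(Junior)
t(Junior) = 1 + 0.3·t(Trainee) + 0.3·t(Manager) + 0.25·t(Junior)
Solving: t(Trainee) = 4.7504, t(Manager) = 3.6809, t(Junior) = 4.7059.
Expected years from Junior to Senior: 4.7059.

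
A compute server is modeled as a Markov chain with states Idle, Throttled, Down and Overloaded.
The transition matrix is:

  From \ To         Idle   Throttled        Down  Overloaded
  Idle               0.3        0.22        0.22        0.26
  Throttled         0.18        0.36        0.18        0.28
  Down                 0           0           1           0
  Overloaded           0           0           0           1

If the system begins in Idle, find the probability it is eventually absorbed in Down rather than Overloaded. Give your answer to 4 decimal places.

0.4417

Let h(s) be the probability of absorption at Down starting from transient state s. Then h(Down) = 1 and h(Overloaded) = 0. By first-step analysis:
h(Idle) = 0.3·h(Idle) + 0.22·h(Throttled) + 0.22·1 + 0.26·0
h(Throttled) = 0.18·h(Idle) + 0.36·h(Throttled) + 0.18·1 + 0.28·0
Solving: h(Idle) = 0.4417, h(Throttled) = 0.4055.
Starting from Idle, the probability is 0.4417.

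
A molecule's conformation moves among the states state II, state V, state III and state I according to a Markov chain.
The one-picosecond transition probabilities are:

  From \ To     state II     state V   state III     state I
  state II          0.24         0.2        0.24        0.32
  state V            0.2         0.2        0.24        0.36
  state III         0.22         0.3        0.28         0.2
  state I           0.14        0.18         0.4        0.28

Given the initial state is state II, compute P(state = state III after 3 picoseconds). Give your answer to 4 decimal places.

Propagate the distribution vector 3 picoseconds from state II.
After 0 picoseconds: (1.0000, 0.0000, 0.0000, 0.0000)
After 1 picosecond: (0.2400, 0.2000, 0.2400, 0.3200)
After 2 picoseconds: (0.1952, 0.2176, 0.3008, 0.2864)
After 3 picoseconds: (0.1966, 0.2244, 0.2979, 0.2812)
P(in state III after 3 picoseconds) = 0.2979

0.2979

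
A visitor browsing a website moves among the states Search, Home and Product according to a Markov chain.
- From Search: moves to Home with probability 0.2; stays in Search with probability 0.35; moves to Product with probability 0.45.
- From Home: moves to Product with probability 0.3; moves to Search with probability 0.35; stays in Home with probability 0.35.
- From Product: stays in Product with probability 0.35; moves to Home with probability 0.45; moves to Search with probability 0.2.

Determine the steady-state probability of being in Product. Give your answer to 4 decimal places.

Let the stationary distribution be π with π = πP and π_1 + π_2 + π_3 = 1.
π_1 = 0.35·π_1 + 0.35·π_2 + 0.2·π_3
π_2 = 0.2·π_1 + 0.35·π_2 + 0.45·π_3
Solving with the normalization constraint gives π = (0.2956, 0.3419, 0.3625).
So the stationary probability of Product is 0.3625.

0.3625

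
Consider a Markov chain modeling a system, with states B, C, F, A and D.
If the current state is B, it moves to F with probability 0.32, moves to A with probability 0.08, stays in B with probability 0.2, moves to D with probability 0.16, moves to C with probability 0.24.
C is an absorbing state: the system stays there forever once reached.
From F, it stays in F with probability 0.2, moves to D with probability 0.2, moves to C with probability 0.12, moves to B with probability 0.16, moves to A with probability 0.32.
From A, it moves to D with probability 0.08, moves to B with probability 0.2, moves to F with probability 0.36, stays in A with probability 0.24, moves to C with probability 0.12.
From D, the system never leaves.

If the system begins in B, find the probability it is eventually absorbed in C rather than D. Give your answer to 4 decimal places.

0.5383

Let h(s) be the probability of absorption at C starting from transient state s. Then h(C) = 1 and h(D) = 0. By first-step analysis:
h(B) = 0.2·h(B) + 0.24·1 + 0.32·h(F) + 0.08·h(A) + 0.16·0
h(F) = 0.16·h(B) + 0.12·1 + 0.2·h(F) + 0.32·h(A) + 0.2·0
h(A) = 0.2·h(B) + 0.12·1 + 0.36·h(F) + 0.24·h(A) + 0.08·0
Solving: h(B) = 0.5383, h(F) = 0.4657, h(A) = 0.5202.
Starting from B, the probability is 0.5383.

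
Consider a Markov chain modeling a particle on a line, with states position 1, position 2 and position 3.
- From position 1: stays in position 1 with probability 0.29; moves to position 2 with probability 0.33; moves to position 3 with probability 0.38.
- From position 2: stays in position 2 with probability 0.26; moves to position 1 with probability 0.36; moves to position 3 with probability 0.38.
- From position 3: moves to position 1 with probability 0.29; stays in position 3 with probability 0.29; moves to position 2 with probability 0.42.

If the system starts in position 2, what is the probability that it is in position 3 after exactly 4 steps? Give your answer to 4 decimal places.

Propagate the distribution vector 4 steps from position 2.
After 0 steps: (0.0000, 1.0000, 0.0000)
After 1 step: (0.3600, 0.2600, 0.3800)
After 2 steps: (0.3082, 0.3460, 0.3458)
After 3 steps: (0.3142, 0.3369, 0.3489)
After 4 steps: (0.3136, 0.3378, 0.3486)
P(in position 3 after 4 steps) = 0.3486

0.3486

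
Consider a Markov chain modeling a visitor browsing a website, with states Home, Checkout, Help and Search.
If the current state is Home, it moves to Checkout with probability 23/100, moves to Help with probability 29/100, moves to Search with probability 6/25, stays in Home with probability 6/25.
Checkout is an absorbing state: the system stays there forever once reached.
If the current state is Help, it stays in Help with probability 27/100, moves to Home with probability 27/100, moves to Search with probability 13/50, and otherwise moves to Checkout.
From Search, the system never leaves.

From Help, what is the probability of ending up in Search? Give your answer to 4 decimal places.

0.5507

Let h(s) be the probability of absorption at Search starting from transient state s. Then h(Search) = 1 and h(Checkout) = 0. By first-step analysis:
h(Home) = 0.24·h(Home) + 0.23·0 + 0.29·h(Help) + 0.24·1
h(Help) = 0.27·h(Home) + 0.2·0 + 0.27·h(Help) + 0.26·1
Solving: h(Home) = 0.5259, h(Help) = 0.5507.
Starting from Help, the probability is 0.5507.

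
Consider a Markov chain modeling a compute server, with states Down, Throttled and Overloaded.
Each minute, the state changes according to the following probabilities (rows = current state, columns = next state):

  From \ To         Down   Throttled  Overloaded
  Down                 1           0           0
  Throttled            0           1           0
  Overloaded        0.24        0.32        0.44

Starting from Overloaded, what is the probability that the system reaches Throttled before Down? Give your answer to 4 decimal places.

0.5714

Let h(s) be the probability of absorption at Throttled starting from transient state s. Then h(Throttled) = 1 and h(Down) = 0. By first-step analysis:
h(Overloaded) = 0.24·0 + 0.32·1 + 0.44·h(Overloaded)
Solving: h(Overloaded) = 0.5714.
Starting from Overloaded, the probability is 0.5714.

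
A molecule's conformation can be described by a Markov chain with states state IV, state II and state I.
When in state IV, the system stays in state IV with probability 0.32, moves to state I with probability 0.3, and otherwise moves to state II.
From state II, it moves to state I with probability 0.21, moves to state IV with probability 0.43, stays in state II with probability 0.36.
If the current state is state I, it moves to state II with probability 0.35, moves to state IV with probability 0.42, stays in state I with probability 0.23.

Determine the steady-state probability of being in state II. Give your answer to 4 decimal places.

Let the stationary distribution be π with π = πP and π_1 + π_2 + π_3 = 1.
π_1 = 0.32·π_1 + 0.43·π_2 + 0.42·π_3
π_2 = 0.38·π_1 + 0.36·π_2 + 0.35·π_3
Solving with the normalization constraint gives π = (0.3851, 0.3652, 0.2497).
So the stationary probability of state II is 0.3652.

0.3652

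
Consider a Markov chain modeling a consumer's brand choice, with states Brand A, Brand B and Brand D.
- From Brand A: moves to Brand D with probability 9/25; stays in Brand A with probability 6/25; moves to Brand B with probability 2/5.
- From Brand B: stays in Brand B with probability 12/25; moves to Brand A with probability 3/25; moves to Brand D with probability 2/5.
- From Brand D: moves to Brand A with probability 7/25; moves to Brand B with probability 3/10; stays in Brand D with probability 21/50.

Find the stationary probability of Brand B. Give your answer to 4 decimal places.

Let the stationary distribution be π with π = πP and π_1 + π_2 + π_3 = 1.
π_1 = 0.24·π_1 + 0.12·π_2 + 0.28·π_3
π_2 = 0.4·π_1 + 0.48·π_2 + 0.3·π_3
Solving with the normalization constraint gives π = (0.2090, 0.3913, 0.3996).
So the stationary probability of Brand B is 0.3913.

0.3913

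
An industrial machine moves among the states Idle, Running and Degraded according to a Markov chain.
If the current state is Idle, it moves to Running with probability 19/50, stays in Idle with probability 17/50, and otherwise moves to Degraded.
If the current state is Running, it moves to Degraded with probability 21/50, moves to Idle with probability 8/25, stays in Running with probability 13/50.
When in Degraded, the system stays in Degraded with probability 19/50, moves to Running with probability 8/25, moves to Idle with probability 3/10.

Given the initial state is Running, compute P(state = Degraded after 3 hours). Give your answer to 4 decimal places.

0.3611

Propagate the distribution vector 3 hours from Running.
After 0 hours: (0.0000, 1.0000, 0.0000)
After 1 hour: (0.3200, 0.2600, 0.4200)
After 2 hours: (0.3180, 0.3236, 0.3584)
After 3 hours: (0.3192, 0.3197, 0.3611)
P(in Degraded after 3 hours) = 0.3611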